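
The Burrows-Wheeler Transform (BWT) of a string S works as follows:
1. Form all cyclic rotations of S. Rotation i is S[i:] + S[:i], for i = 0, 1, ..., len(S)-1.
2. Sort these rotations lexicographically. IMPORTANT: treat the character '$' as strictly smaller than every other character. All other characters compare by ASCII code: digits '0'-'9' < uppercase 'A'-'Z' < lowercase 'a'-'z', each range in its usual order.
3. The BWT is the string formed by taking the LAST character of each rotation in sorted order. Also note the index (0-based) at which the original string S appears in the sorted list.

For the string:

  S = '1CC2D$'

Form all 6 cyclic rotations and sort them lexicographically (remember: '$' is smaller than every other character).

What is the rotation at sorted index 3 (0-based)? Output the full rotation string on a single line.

Answer: C2D$1C

Derivation:
All 6 rotations (rotation i = S[i:]+S[:i]):
  rot[0] = 1CC2D$
  rot[1] = CC2D$1
  rot[2] = C2D$1C
  rot[3] = 2D$1CC
  rot[4] = D$1CC2
  rot[5] = $1CC2D
Sorted (with $ < everything):
  sorted[0] = $1CC2D
  sorted[1] = 1CC2D$
  sorted[2] = 2D$1CC
  sorted[3] = C2D$1C
  sorted[4] = CC2D$1
  sorted[5] = D$1CC2
sorted[3] = C2D$1C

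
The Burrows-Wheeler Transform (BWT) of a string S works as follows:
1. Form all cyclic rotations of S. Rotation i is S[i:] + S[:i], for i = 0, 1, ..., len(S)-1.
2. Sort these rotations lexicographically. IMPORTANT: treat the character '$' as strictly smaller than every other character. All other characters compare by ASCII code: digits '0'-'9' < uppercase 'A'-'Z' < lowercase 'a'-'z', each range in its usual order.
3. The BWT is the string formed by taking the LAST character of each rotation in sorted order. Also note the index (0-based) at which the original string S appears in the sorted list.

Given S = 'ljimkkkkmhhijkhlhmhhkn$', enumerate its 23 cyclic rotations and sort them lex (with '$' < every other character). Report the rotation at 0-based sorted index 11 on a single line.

Answer: khlhmhhkn$ljimkkkkmhhij

Derivation:
All 23 rotations (rotation i = S[i:]+S[:i]):
  rot[0] = ljimkkkkmhhijkhlhmhhkn$
  rot[1] = jimkkkkmhhijkhlhmhhkn$l
  rot[2] = imkkkkmhhijkhlhmhhkn$lj
  rot[3] = mkkkkmhhijkhlhmhhkn$lji
  rot[4] = kkkkmhhijkhlhmhhkn$ljim
  rot[5] = kkkmhhijkhlhmhhkn$ljimk
  rot[6] = kkmhhijkhlhmhhkn$ljimkk
  rot[7] = kmhhijkhlhmhhkn$ljimkkk
  rot[8] = mhhijkhlhmhhkn$ljimkkkk
  rot[9] = hhijkhlhmhhkn$ljimkkkkm
  rot[10] = hijkhlhmhhkn$ljimkkkkmh
  rot[11] = ijkhlhmhhkn$ljimkkkkmhh
  rot[12] = jkhlhmhhkn$ljimkkkkmhhi
  rot[13] = khlhmhhkn$ljimkkkkmhhij
  rot[14] = hlhmhhkn$ljimkkkkmhhijk
  rot[15] = lhmhhkn$ljimkkkkmhhijkh
  rot[16] = hmhhkn$ljimkkkkmhhijkhl
  rot[17] = mhhkn$ljimkkkkmhhijkhlh
  rot[18] = hhkn$ljimkkkkmhhijkhlhm
  rot[19] = hkn$ljimkkkkmhhijkhlhmh
  rot[20] = kn$ljimkkkkmhhijkhlhmhh
  rot[21] = n$ljimkkkkmhhijkhlhmhhk
  rot[22] = $ljimkkkkmhhijkhlhmhhkn
Sorted (with $ < everything):
  sorted[0] = $ljimkkkkmhhijkhlhmhhkn
  sorted[1] = hhijkhlhmhhkn$ljimkkkkm
  sorted[2] = hhkn$ljimkkkkmhhijkhlhm
  sorted[3] = hijkhlhmhhkn$ljimkkkkmh
  sorted[4] = hkn$ljimkkkkmhhijkhlhmh
  sorted[5] = hlhmhhkn$ljimkkkkmhhijk
  sorted[6] = hmhhkn$ljimkkkkmhhijkhl
  sorted[7] = ijkhlhmhhkn$ljimkkkkmhh
  sorted[8] = imkkkkmhhijkhlhmhhkn$lj
  sorted[9] = jimkkkkmhhijkhlhmhhkn$l
  sorted[10] = jkhlhmhhkn$ljimkkkkmhhi
  sorted[11] = khlhmhhkn$ljimkkkkmhhij
  sorted[12] = kkkkmhhijkhlhmhhkn$ljim
  sorted[13] = kkkmhhijkhlhmhhkn$ljimk
  sorted[14] = kkmhhijkhlhmhhkn$ljimkk
  sorted[15] = kmhhijkhlhmhhkn$ljimkkk
  sorted[16] = kn$ljimkkkkmhhijkhlhmhh
  sorted[17] = lhmhhkn$ljimkkkkmhhijkh
  sorted[18] = ljimkkkkmhhijkhlhmhhkn$
  sorted[19] = mhhijkhlhmhhkn$ljimkkkk
  sorted[20] = mhhkn$ljimkkkkmhhijkhlh
  sorted[21] = mkkkkmhhijkhlhmhhkn$lji
  sorted[22] = n$ljimkkkkmhhijkhlhmhhk
sorted[11] = khlhmhhkn$ljimkkkkmhhij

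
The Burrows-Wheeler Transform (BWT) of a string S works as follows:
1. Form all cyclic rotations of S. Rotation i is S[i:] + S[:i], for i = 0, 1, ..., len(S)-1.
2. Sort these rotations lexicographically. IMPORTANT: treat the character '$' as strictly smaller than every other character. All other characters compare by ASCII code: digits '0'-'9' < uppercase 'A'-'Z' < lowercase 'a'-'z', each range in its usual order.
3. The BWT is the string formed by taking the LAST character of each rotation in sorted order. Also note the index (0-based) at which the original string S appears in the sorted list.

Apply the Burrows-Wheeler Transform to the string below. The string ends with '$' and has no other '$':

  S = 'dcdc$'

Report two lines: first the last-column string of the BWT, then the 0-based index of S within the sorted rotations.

All 5 rotations (rotation i = S[i:]+S[:i]):
  rot[0] = dcdc$
  rot[1] = cdc$d
  rot[2] = dc$dc
  rot[3] = c$dcd
  rot[4] = $dcdc
Sorted (with $ < everything):
  sorted[0] = $dcdc  (last char: 'c')
  sorted[1] = c$dcd  (last char: 'd')
  sorted[2] = cdc$d  (last char: 'd')
  sorted[3] = dc$dc  (last char: 'c')
  sorted[4] = dcdc$  (last char: '$')
Last column: cddc$
Original string S is at sorted index 4

Answer: cddc$
4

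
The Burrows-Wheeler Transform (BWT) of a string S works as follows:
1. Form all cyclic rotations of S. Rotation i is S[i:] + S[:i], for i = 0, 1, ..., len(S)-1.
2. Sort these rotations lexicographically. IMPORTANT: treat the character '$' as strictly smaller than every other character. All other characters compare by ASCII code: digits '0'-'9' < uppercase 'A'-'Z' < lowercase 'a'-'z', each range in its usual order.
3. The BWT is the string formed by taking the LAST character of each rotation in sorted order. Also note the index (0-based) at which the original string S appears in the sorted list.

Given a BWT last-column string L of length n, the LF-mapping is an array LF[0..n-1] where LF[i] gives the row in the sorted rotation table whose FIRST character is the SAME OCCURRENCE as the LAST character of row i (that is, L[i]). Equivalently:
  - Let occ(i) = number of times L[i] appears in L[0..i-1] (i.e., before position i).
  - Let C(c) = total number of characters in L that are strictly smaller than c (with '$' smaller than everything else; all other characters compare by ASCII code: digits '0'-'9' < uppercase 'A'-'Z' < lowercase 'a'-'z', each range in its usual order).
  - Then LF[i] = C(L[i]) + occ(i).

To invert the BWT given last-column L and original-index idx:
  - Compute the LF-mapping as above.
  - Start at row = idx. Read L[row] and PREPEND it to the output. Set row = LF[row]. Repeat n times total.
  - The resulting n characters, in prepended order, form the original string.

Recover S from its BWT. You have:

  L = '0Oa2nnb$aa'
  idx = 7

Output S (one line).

Answer: banana2O0$

Derivation:
LF mapping: 1 3 4 2 8 9 7 0 5 6
Walk LF starting at row 7, prepending L[row]:
  step 1: row=7, L[7]='$', prepend. Next row=LF[7]=0
  step 2: row=0, L[0]='0', prepend. Next row=LF[0]=1
  step 3: row=1, L[1]='O', prepend. Next row=LF[1]=3
  step 4: row=3, L[3]='2', prepend. Next row=LF[3]=2
  step 5: row=2, L[2]='a', prepend. Next row=LF[2]=4
  step 6: row=4, L[4]='n', prepend. Next row=LF[4]=8
  step 7: row=8, L[8]='a', prepend. Next row=LF[8]=5
  step 8: row=5, L[5]='n', prepend. Next row=LF[5]=9
  step 9: row=9, L[9]='a', prepend. Next row=LF[9]=6
  step 10: row=6, L[6]='b', prepend. Next row=LF[6]=7
Reversed output: banana2O0$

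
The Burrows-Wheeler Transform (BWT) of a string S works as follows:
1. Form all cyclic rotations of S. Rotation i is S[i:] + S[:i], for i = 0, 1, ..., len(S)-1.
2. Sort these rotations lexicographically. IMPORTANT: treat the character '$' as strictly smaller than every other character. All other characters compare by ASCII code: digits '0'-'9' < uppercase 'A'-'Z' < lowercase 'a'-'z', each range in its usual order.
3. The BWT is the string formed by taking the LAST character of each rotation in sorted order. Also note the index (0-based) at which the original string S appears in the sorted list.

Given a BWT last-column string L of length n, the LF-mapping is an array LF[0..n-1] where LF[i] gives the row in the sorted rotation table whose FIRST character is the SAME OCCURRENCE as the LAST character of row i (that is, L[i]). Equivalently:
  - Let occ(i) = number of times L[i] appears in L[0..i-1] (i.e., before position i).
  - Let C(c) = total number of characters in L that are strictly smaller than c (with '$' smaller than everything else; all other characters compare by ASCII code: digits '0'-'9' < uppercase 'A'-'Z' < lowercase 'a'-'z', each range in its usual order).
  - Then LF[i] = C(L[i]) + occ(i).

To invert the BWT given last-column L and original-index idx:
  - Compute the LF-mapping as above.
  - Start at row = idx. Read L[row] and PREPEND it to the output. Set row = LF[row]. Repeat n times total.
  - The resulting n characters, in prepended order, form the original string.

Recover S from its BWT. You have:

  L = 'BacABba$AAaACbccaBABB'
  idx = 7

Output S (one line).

Answer: BACaAABcaBcabAcABbaB$

Derivation:
LF mapping: 6 12 18 1 7 16 13 0 2 3 14 4 11 17 19 20 15 8 5 9 10
Walk LF starting at row 7, prepending L[row]:
  step 1: row=7, L[7]='$', prepend. Next row=LF[7]=0
  step 2: row=0, L[0]='B', prepend. Next row=LF[0]=6
  step 3: row=6, L[6]='a', prepend. Next row=LF[6]=13
  step 4: row=13, L[13]='b', prepend. Next row=LF[13]=17
  step 5: row=17, L[17]='B', prepend. Next row=LF[17]=8
  step 6: row=8, L[8]='A', prepend. Next row=LF[8]=2
  step 7: row=2, L[2]='c', prepend. Next row=LF[2]=18
  step 8: row=18, L[18]='A', prepend. Next row=LF[18]=5
  step 9: row=5, L[5]='b', prepend. Next row=LF[5]=16
  step 10: row=16, L[16]='a', prepend. Next row=LF[16]=15
  step 11: row=15, L[15]='c', prepend. Next row=LF[15]=20
  step 12: row=20, L[20]='B', prepend. Next row=LF[20]=10
  step 13: row=10, L[10]='a', prepend. Next row=LF[10]=14
  step 14: row=14, L[14]='c', prepend. Next row=LF[14]=19
  step 15: row=19, L[19]='B', prepend. Next row=LF[19]=9
  step 16: row=9, L[9]='A', prepend. Next row=LF[9]=3
  step 17: row=3, L[3]='A', prepend. Next row=LF[3]=1
  step 18: row=1, L[1]='a', prepend. Next row=LF[1]=12
  step 19: row=12, L[12]='C', prepend. Next row=LF[12]=11
  step 20: row=11, L[11]='A', prepend. Next row=LF[11]=4
  step 21: row=4, L[4]='B', prepend. Next row=LF[4]=7
Reversed output: BACaAABcaBcabAcABbaB$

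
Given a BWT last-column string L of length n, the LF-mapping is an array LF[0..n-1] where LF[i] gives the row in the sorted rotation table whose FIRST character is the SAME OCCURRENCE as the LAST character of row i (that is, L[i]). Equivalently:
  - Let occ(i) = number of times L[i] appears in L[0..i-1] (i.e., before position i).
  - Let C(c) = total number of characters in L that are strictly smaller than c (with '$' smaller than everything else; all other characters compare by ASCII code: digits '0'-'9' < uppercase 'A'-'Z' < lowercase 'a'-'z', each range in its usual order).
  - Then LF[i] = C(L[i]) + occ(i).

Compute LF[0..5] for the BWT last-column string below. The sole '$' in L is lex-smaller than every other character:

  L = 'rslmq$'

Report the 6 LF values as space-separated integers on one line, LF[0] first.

Char counts: '$':1, 'l':1, 'm':1, 'q':1, 'r':1, 's':1
C (first-col start): C('$')=0, C('l')=1, C('m')=2, C('q')=3, C('r')=4, C('s')=5
L[0]='r': occ=0, LF[0]=C('r')+0=4+0=4
L[1]='s': occ=0, LF[1]=C('s')+0=5+0=5
L[2]='l': occ=0, LF[2]=C('l')+0=1+0=1
L[3]='m': occ=0, LF[3]=C('m')+0=2+0=2
L[4]='q': occ=0, LF[4]=C('q')+0=3+0=3
L[5]='$': occ=0, LF[5]=C('$')+0=0+0=0

Answer: 4 5 1 2 3 0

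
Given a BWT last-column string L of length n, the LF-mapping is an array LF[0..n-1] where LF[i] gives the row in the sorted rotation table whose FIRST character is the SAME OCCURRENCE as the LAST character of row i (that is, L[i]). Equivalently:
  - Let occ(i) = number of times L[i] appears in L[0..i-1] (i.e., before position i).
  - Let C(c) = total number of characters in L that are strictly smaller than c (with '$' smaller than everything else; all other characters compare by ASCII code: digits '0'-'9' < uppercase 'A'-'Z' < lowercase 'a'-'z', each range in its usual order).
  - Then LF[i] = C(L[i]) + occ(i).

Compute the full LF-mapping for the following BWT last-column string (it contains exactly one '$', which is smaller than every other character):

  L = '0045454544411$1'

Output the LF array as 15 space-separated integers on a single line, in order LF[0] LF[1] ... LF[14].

Char counts: '$':1, '0':2, '1':3, '4':6, '5':3
C (first-col start): C('$')=0, C('0')=1, C('1')=3, C('4')=6, C('5')=12
L[0]='0': occ=0, LF[0]=C('0')+0=1+0=1
L[1]='0': occ=1, LF[1]=C('0')+1=1+1=2
L[2]='4': occ=0, LF[2]=C('4')+0=6+0=6
L[3]='5': occ=0, LF[3]=C('5')+0=12+0=12
L[4]='4': occ=1, LF[4]=C('4')+1=6+1=7
L[5]='5': occ=1, LF[5]=C('5')+1=12+1=13
L[6]='4': occ=2, LF[6]=C('4')+2=6+2=8
L[7]='5': occ=2, LF[7]=C('5')+2=12+2=14
L[8]='4': occ=3, LF[8]=C('4')+3=6+3=9
L[9]='4': occ=4, LF[9]=C('4')+4=6+4=10
L[10]='4': occ=5, LF[10]=C('4')+5=6+5=11
L[11]='1': occ=0, LF[11]=C('1')+0=3+0=3
L[12]='1': occ=1, LF[12]=C('1')+1=3+1=4
L[13]='$': occ=0, LF[13]=C('$')+0=0+0=0
L[14]='1': occ=2, LF[14]=C('1')+2=3+2=5

Answer: 1 2 6 12 7 13 8 14 9 10 11 3 4 0 5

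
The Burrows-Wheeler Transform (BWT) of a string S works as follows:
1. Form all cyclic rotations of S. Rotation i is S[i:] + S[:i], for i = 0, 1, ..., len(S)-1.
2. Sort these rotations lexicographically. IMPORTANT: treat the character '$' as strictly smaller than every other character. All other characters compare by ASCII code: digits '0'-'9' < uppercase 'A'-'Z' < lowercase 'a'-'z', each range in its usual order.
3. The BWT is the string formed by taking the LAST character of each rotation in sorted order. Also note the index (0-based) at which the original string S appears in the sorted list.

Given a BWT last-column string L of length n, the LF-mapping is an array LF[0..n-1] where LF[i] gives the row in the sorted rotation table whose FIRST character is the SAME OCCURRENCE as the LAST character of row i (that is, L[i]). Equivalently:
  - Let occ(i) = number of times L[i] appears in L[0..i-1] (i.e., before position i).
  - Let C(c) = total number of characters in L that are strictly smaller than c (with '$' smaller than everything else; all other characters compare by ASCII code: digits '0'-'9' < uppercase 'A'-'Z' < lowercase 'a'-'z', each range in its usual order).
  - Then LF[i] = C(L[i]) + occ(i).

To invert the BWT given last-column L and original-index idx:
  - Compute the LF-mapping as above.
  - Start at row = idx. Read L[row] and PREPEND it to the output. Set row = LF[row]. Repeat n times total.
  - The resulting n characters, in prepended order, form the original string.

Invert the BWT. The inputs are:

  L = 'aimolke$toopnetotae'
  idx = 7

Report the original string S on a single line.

LF mapping: 1 6 9 11 8 7 3 0 16 12 13 15 10 4 17 14 18 2 5
Walk LF starting at row 7, prepending L[row]:
  step 1: row=7, L[7]='$', prepend. Next row=LF[7]=0
  step 2: row=0, L[0]='a', prepend. Next row=LF[0]=1
  step 3: row=1, L[1]='i', prepend. Next row=LF[1]=6
  step 4: row=6, L[6]='e', prepend. Next row=LF[6]=3
  step 5: row=3, L[3]='o', prepend. Next row=LF[3]=11
  step 6: row=11, L[11]='p', prepend. Next row=LF[11]=15
  step 7: row=15, L[15]='o', prepend. Next row=LF[15]=14
  step 8: row=14, L[14]='t', prepend. Next row=LF[14]=17
  step 9: row=17, L[17]='a', prepend. Next row=LF[17]=2
  step 10: row=2, L[2]='m', prepend. Next row=LF[2]=9
  step 11: row=9, L[9]='o', prepend. Next row=LF[9]=12
  step 12: row=12, L[12]='n', prepend. Next row=LF[12]=10
  step 13: row=10, L[10]='o', prepend. Next row=LF[10]=13
  step 14: row=13, L[13]='e', prepend. Next row=LF[13]=4
  step 15: row=4, L[4]='l', prepend. Next row=LF[4]=8
  step 16: row=8, L[8]='t', prepend. Next row=LF[8]=16
  step 17: row=16, L[16]='t', prepend. Next row=LF[16]=18
  step 18: row=18, L[18]='e', prepend. Next row=LF[18]=5
  step 19: row=5, L[5]='k', prepend. Next row=LF[5]=7
Reversed output: kettleonomatopoeia$

Answer: kettleonomatopoeia$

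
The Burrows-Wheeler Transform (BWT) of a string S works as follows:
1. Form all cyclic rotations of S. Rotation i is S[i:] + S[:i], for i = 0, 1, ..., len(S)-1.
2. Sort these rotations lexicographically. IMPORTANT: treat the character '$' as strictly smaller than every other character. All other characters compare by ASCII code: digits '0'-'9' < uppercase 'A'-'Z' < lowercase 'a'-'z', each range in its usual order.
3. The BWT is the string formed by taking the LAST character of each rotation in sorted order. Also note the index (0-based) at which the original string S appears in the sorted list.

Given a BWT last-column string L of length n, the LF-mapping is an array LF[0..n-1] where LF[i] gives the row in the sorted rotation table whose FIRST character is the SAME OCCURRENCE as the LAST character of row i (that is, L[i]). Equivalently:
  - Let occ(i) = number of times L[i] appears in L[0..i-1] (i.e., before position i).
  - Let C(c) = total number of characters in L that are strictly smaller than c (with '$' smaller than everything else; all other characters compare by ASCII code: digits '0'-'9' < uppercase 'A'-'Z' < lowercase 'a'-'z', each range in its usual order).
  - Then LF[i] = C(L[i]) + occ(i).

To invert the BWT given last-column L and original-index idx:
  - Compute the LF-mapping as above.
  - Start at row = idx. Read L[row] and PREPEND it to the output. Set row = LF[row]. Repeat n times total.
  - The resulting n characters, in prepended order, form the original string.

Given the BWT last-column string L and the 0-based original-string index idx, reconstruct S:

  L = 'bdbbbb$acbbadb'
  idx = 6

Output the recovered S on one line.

LF mapping: 3 12 4 5 6 7 0 1 11 8 9 2 13 10
Walk LF starting at row 6, prepending L[row]:
  step 1: row=6, L[6]='$', prepend. Next row=LF[6]=0
  step 2: row=0, L[0]='b', prepend. Next row=LF[0]=3
  step 3: row=3, L[3]='b', prepend. Next row=LF[3]=5
  step 4: row=5, L[5]='b', prepend. Next row=LF[5]=7
  step 5: row=7, L[7]='a', prepend. Next row=LF[7]=1
  step 6: row=1, L[1]='d', prepend. Next row=LF[1]=12
  step 7: row=12, L[12]='d', prepend. Next row=LF[12]=13
  step 8: row=13, L[13]='b', prepend. Next row=LF[13]=10
  step 9: row=10, L[10]='b', prepend. Next row=LF[10]=9
  step 10: row=9, L[9]='b', prepend. Next row=LF[9]=8
  step 11: row=8, L[8]='c', prepend. Next row=LF[8]=11
  step 12: row=11, L[11]='a', prepend. Next row=LF[11]=2
  step 13: row=2, L[2]='b', prepend. Next row=LF[2]=4
  step 14: row=4, L[4]='b', prepend. Next row=LF[4]=6
Reversed output: bbacbbbddabbb$

Answer: bbacbbbddabbb$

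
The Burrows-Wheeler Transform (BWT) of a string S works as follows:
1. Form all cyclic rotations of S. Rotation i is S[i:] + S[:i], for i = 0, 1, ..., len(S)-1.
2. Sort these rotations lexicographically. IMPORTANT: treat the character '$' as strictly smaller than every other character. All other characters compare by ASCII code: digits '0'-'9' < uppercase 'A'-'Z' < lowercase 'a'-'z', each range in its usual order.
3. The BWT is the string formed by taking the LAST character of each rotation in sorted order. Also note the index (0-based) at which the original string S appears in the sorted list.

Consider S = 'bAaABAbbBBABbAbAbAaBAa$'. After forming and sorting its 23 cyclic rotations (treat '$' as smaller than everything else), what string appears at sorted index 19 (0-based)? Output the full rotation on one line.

Answer: bAbAaBAa$bAaABAbbBBABbA

Derivation:
All 23 rotations (rotation i = S[i:]+S[:i]):
  rot[0] = bAaABAbbBBABbAbAbAaBAa$
  rot[1] = AaABAbbBBABbAbAbAaBAa$b
  rot[2] = aABAbbBBABbAbAbAaBAa$bA
  rot[3] = ABAbbBBABbAbAbAaBAa$bAa
  rot[4] = BAbbBBABbAbAbAaBAa$bAaA
  rot[5] = AbbBBABbAbAbAaBAa$bAaAB
  rot[6] = bbBBABbAbAbAaBAa$bAaABA
  rot[7] = bBBABbAbAbAaBAa$bAaABAb
  rot[8] = BBABbAbAbAaBAa$bAaABAbb
  rot[9] = BABbAbAbAaBAa$bAaABAbbB
  rot[10] = ABbAbAbAaBAa$bAaABAbbBB
  rot[11] = BbAbAbAaBAa$bAaABAbbBBA
  rot[12] = bAbAbAaBAa$bAaABAbbBBAB
  rot[13] = AbAbAaBAa$bAaABAbbBBABb
  rot[14] = bAbAaBAa$bAaABAbbBBABbA
  rot[15] = AbAaBAa$bAaABAbbBBABbAb
  rot[16] = bAaBAa$bAaABAbbBBABbAbA
  rot[17] = AaBAa$bAaABAbbBBABbAbAb
  rot[18] = aBAa$bAaABAbbBBABbAbAbA
  rot[19] = BAa$bAaABAbbBBABbAbAbAa
  rot[20] = Aa$bAaABAbbBBABbAbAbAaB
  rot[21] = a$bAaABAbbBBABbAbAbAaBA
  rot[22] = $bAaABAbbBBABbAbAbAaBAa
Sorted (with $ < everything):
  sorted[0] = $bAaABAbbBBABbAbAbAaBAa
  sorted[1] = ABAbbBBABbAbAbAaBAa$bAa
  sorted[2] = ABbAbAbAaBAa$bAaABAbbBB
  sorted[3] = Aa$bAaABAbbBBABbAbAbAaB
  sorted[4] = AaABAbbBBABbAbAbAaBAa$b
  sorted[5] = AaBAa$bAaABAbbBBABbAbAb
  sorted[6] = AbAaBAa$bAaABAbbBBABbAb
  sorted[7] = AbAbAaBAa$bAaABAbbBBABb
  sorted[8] = AbbBBABbAbAbAaBAa$bAaAB
  sorted[9] = BABbAbAbAaBAa$bAaABAbbB
  sorted[10] = BAa$bAaABAbbBBABbAbAbAa
  sorted[11] = BAbbBBABbAbAbAaBAa$bAaA
  sorted[12] = BBABbAbAbAaBAa$bAaABAbb
  sorted[13] = BbAbAbAaBAa$bAaABAbbBBA
  sorted[14] = a$bAaABAbbBBABbAbAbAaBA
  sorted[15] = aABAbbBBABbAbAbAaBAa$bA
  sorted[16] = aBAa$bAaABAbbBBABbAbAbA
  sorted[17] = bAaABAbbBBABbAbAbAaBAa$
  sorted[18] = bAaBAa$bAaABAbbBBABbAbA
  sorted[19] = bAbAaBAa$bAaABAbbBBABbA
  sorted[20] = bAbAbAaBAa$bAaABAbbBBAB
  sorted[21] = bBBABbAbAbAaBAa$bAaABAb
  sorted[22] = bbBBABbAbAbAaBAa$bAaABA
sorted[19] = bAbAaBAa$bAaABAbbBBABbA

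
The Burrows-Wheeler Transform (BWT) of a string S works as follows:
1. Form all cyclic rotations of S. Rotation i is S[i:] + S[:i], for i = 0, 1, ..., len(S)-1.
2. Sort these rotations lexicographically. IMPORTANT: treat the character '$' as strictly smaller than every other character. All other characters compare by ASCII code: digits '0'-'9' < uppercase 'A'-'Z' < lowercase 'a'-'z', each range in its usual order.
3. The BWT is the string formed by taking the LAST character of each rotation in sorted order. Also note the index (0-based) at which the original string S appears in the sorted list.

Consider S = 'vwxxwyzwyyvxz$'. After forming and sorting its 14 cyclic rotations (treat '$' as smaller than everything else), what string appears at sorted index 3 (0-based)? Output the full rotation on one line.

All 14 rotations (rotation i = S[i:]+S[:i]):
  rot[0] = vwxxwyzwyyvxz$
  rot[1] = wxxwyzwyyvxz$v
  rot[2] = xxwyzwyyvxz$vw
  rot[3] = xwyzwyyvxz$vwx
  rot[4] = wyzwyyvxz$vwxx
  rot[5] = yzwyyvxz$vwxxw
  rot[6] = zwyyvxz$vwxxwy
  rot[7] = wyyvxz$vwxxwyz
  rot[8] = yyvxz$vwxxwyzw
  rot[9] = yvxz$vwxxwyzwy
  rot[10] = vxz$vwxxwyzwyy
  rot[11] = xz$vwxxwyzwyyv
  rot[12] = z$vwxxwyzwyyvx
  rot[13] = $vwxxwyzwyyvxz
Sorted (with $ < everything):
  sorted[0] = $vwxxwyzwyyvxz
  sorted[1] = vwxxwyzwyyvxz$
  sorted[2] = vxz$vwxxwyzwyy
  sorted[3] = wxxwyzwyyvxz$v
  sorted[4] = wyyvxz$vwxxwyz
  sorted[5] = wyzwyyvxz$vwxx
  sorted[6] = xwyzwyyvxz$vwx
  sorted[7] = xxwyzwyyvxz$vw
  sorted[8] = xz$vwxxwyzwyyv
  sorted[9] = yvxz$vwxxwyzwy
  sorted[10] = yyvxz$vwxxwyzw
  sorted[11] = yzwyyvxz$vwxxw
  sorted[12] = z$vwxxwyzwyyvx
  sorted[13] = zwyyvxz$vwxxwy
sorted[3] = wxxwyzwyyvxz$v

Answer: wxxwyzwyyvxz$v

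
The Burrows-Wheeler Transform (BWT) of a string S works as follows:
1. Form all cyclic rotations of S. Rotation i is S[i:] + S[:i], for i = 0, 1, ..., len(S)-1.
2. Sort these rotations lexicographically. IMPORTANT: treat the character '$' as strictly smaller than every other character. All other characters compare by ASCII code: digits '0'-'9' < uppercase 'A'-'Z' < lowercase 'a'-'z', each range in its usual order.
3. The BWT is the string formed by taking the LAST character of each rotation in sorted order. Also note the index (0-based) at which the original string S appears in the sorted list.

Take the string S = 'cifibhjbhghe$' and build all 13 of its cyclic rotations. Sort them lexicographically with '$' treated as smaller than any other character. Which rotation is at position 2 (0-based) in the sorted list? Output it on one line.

All 13 rotations (rotation i = S[i:]+S[:i]):
  rot[0] = cifibhjbhghe$
  rot[1] = ifibhjbhghe$c
  rot[2] = fibhjbhghe$ci
  rot[3] = ibhjbhghe$cif
  rot[4] = bhjbhghe$cifi
  rot[5] = hjbhghe$cifib
  rot[6] = jbhghe$cifibh
  rot[7] = bhghe$cifibhj
  rot[8] = hghe$cifibhjb
  rot[9] = ghe$cifibhjbh
  rot[10] = he$cifibhjbhg
  rot[11] = e$cifibhjbhgh
  rot[12] = $cifibhjbhghe
Sorted (with $ < everything):
  sorted[0] = $cifibhjbhghe
  sorted[1] = bhghe$cifibhj
  sorted[2] = bhjbhghe$cifi
  sorted[3] = cifibhjbhghe$
  sorted[4] = e$cifibhjbhgh
  sorted[5] = fibhjbhghe$ci
  sorted[6] = ghe$cifibhjbh
  sorted[7] = he$cifibhjbhg
  sorted[8] = hghe$cifibhjb
  sorted[9] = hjbhghe$cifib
  sorted[10] = ibhjbhghe$cif
  sorted[11] = ifibhjbhghe$c
  sorted[12] = jbhghe$cifibh
sorted[2] = bhjbhghe$cifi

Answer: bhjbhghe$cifi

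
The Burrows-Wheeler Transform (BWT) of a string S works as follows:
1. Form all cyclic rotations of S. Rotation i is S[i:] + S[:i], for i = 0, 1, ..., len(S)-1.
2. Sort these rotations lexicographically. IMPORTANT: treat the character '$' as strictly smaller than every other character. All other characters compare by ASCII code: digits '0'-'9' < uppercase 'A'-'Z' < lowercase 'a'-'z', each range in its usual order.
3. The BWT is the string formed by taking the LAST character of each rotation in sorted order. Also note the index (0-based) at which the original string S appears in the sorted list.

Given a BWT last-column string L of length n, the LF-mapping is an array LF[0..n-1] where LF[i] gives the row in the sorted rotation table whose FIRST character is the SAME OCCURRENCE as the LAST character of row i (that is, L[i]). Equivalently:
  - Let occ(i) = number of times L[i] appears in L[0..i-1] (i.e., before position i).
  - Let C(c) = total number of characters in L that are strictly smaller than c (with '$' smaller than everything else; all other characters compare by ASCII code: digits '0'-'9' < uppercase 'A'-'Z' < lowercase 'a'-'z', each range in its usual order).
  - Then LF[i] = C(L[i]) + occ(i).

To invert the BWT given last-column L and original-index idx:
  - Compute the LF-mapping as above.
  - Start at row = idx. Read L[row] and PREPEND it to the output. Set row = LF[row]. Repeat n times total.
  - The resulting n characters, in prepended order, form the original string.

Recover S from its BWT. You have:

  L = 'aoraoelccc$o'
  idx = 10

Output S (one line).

Answer: oraclecocoa$

Derivation:
LF mapping: 1 8 11 2 9 6 7 3 4 5 0 10
Walk LF starting at row 10, prepending L[row]:
  step 1: row=10, L[10]='$', prepend. Next row=LF[10]=0
  step 2: row=0, L[0]='a', prepend. Next row=LF[0]=1
  step 3: row=1, L[1]='o', prepend. Next row=LF[1]=8
  step 4: row=8, L[8]='c', prepend. Next row=LF[8]=4
  step 5: row=4, L[4]='o', prepend. Next row=LF[4]=9
  step 6: row=9, L[9]='c', prepend. Next row=LF[9]=5
  step 7: row=5, L[5]='e', prepend. Next row=LF[5]=6
  step 8: row=6, L[6]='l', prepend. Next row=LF[6]=7
  step 9: row=7, L[7]='c', prepend. Next row=LF[7]=3
  step 10: row=3, L[3]='a', prepend. Next row=LF[3]=2
  step 11: row=2, L[2]='r', prepend. Next row=LF[2]=11
  step 12: row=11, L[11]='o', prepend. Next row=LF[11]=10
Reversed output: oraclecocoa$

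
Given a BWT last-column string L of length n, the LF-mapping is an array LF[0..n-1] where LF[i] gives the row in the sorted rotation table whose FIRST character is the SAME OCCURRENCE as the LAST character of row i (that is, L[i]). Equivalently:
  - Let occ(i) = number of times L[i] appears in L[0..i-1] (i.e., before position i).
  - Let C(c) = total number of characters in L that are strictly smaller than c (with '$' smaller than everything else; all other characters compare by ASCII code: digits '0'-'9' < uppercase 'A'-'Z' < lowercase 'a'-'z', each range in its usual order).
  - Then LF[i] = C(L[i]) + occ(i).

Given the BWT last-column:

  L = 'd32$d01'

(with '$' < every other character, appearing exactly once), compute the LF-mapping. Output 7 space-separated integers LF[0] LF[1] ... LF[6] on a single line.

Char counts: '$':1, '0':1, '1':1, '2':1, '3':1, 'd':2
C (first-col start): C('$')=0, C('0')=1, C('1')=2, C('2')=3, C('3')=4, C('d')=5
L[0]='d': occ=0, LF[0]=C('d')+0=5+0=5
L[1]='3': occ=0, LF[1]=C('3')+0=4+0=4
L[2]='2': occ=0, LF[2]=C('2')+0=3+0=3
L[3]='$': occ=0, LF[3]=C('$')+0=0+0=0
L[4]='d': occ=1, LF[4]=C('d')+1=5+1=6
L[5]='0': occ=0, LF[5]=C('0')+0=1+0=1
L[6]='1': occ=0, LF[6]=C('1')+0=2+0=2

Answer: 5 4 3 0 6 1 2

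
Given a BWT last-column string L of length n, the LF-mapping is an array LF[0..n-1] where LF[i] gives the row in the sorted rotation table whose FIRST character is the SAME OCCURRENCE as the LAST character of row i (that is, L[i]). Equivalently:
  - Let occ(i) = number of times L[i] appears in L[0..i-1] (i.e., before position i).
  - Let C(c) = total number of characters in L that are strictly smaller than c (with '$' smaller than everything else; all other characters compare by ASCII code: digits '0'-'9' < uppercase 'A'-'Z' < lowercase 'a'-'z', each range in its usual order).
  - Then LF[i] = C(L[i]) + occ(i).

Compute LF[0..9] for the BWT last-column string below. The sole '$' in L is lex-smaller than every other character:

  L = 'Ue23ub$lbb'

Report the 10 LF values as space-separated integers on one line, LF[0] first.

Char counts: '$':1, '2':1, '3':1, 'U':1, 'b':3, 'e':1, 'l':1, 'u':1
C (first-col start): C('$')=0, C('2')=1, C('3')=2, C('U')=3, C('b')=4, C('e')=7, C('l')=8, C('u')=9
L[0]='U': occ=0, LF[0]=C('U')+0=3+0=3
L[1]='e': occ=0, LF[1]=C('e')+0=7+0=7
L[2]='2': occ=0, LF[2]=C('2')+0=1+0=1
L[3]='3': occ=0, LF[3]=C('3')+0=2+0=2
L[4]='u': occ=0, LF[4]=C('u')+0=9+0=9
L[5]='b': occ=0, LF[5]=C('b')+0=4+0=4
L[6]='$': occ=0, LF[6]=C('$')+0=0+0=0
L[7]='l': occ=0, LF[7]=C('l')+0=8+0=8
L[8]='b': occ=1, LF[8]=C('b')+1=4+1=5
L[9]='b': occ=2, LF[9]=C('b')+2=4+2=6

Answer: 3 7 1 2 9 4 0 8 5 6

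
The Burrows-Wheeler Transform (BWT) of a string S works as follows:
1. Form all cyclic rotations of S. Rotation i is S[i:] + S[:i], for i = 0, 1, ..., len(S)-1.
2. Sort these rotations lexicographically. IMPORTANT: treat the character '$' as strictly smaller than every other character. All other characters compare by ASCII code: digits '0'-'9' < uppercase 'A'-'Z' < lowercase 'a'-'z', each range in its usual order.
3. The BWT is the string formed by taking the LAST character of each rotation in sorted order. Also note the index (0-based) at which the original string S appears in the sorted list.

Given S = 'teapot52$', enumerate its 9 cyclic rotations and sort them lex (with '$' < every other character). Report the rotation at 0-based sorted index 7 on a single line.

Answer: t52$teapo

Derivation:
All 9 rotations (rotation i = S[i:]+S[:i]):
  rot[0] = teapot52$
  rot[1] = eapot52$t
  rot[2] = apot52$te
  rot[3] = pot52$tea
  rot[4] = ot52$teap
  rot[5] = t52$teapo
  rot[6] = 52$teapot
  rot[7] = 2$teapot5
  rot[8] = $teapot52
Sorted (with $ < everything):
  sorted[0] = $teapot52
  sorted[1] = 2$teapot5
  sorted[2] = 52$teapot
  sorted[3] = apot52$te
  sorted[4] = eapot52$t
  sorted[5] = ot52$teap
  sorted[6] = pot52$tea
  sorted[7] = t52$teapo
  sorted[8] = teapot52$
sorted[7] = t52$teapo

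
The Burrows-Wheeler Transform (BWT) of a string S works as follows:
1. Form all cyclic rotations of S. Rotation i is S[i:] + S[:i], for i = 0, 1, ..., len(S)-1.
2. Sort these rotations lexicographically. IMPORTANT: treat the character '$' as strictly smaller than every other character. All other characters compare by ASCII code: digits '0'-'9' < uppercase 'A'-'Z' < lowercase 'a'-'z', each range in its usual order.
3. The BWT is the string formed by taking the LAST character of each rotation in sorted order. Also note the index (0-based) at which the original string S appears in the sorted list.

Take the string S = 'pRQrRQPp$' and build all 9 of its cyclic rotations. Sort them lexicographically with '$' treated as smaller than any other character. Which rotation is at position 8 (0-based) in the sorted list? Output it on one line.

All 9 rotations (rotation i = S[i:]+S[:i]):
  rot[0] = pRQrRQPp$
  rot[1] = RQrRQPp$p
  rot[2] = QrRQPp$pR
  rot[3] = rRQPp$pRQ
  rot[4] = RQPp$pRQr
  rot[5] = QPp$pRQrR
  rot[6] = Pp$pRQrRQ
  rot[7] = p$pRQrRQP
  rot[8] = $pRQrRQPp
Sorted (with $ < everything):
  sorted[0] = $pRQrRQPp
  sorted[1] = Pp$pRQrRQ
  sorted[2] = QPp$pRQrR
  sorted[3] = QrRQPp$pR
  sorted[4] = RQPp$pRQr
  sorted[5] = RQrRQPp$p
  sorted[6] = p$pRQrRQP
  sorted[7] = pRQrRQPp$
  sorted[8] = rRQPp$pRQ
sorted[8] = rRQPp$pRQ

Answer: rRQPp$pRQ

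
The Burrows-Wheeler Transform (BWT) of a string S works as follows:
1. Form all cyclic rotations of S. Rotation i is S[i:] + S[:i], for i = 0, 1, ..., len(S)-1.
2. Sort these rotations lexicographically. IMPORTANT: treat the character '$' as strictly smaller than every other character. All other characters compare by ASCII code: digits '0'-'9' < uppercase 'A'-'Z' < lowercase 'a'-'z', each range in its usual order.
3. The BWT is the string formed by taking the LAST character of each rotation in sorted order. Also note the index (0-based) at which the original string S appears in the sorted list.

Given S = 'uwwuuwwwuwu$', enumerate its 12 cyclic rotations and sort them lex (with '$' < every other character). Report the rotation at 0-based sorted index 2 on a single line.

All 12 rotations (rotation i = S[i:]+S[:i]):
  rot[0] = uwwuuwwwuwu$
  rot[1] = wwuuwwwuwu$u
  rot[2] = wuuwwwuwu$uw
  rot[3] = uuwwwuwu$uww
  rot[4] = uwwwuwu$uwwu
  rot[5] = wwwuwu$uwwuu
  rot[6] = wwuwu$uwwuuw
  rot[7] = wuwu$uwwuuww
  rot[8] = uwu$uwwuuwww
  rot[9] = wu$uwwuuwwwu
  rot[10] = u$uwwuuwwwuw
  rot[11] = $uwwuuwwwuwu
Sorted (with $ < everything):
  sorted[0] = $uwwuuwwwuwu
  sorted[1] = u$uwwuuwwwuw
  sorted[2] = uuwwwuwu$uww
  sorted[3] = uwu$uwwuuwww
  sorted[4] = uwwuuwwwuwu$
  sorted[5] = uwwwuwu$uwwu
  sorted[6] = wu$uwwuuwwwu
  sorted[7] = wuuwwwuwu$uw
  sorted[8] = wuwu$uwwuuww
  sorted[9] = wwuuwwwuwu$u
  sorted[10] = wwuwu$uwwuuw
  sorted[11] = wwwuwu$uwwuu
sorted[2] = uuwwwuwu$uww

Answer: uuwwwuwu$uww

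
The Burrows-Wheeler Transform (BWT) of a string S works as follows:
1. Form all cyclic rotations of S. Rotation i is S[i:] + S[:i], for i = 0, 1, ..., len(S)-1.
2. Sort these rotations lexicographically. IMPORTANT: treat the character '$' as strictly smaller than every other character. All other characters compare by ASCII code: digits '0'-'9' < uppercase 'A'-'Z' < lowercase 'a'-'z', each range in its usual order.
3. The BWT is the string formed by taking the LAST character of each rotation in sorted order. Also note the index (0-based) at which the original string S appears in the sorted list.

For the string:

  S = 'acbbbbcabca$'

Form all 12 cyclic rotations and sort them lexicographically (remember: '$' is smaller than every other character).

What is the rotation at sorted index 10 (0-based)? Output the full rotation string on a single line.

Answer: cabca$acbbbb

Derivation:
All 12 rotations (rotation i = S[i:]+S[:i]):
  rot[0] = acbbbbcabca$
  rot[1] = cbbbbcabca$a
  rot[2] = bbbbcabca$ac
  rot[3] = bbbcabca$acb
  rot[4] = bbcabca$acbb
  rot[5] = bcabca$acbbb
  rot[6] = cabca$acbbbb
  rot[7] = abca$acbbbbc
  rot[8] = bca$acbbbbca
  rot[9] = ca$acbbbbcab
  rot[10] = a$acbbbbcabc
  rot[11] = $acbbbbcabca
Sorted (with $ < everything):
  sorted[0] = $acbbbbcabca
  sorted[1] = a$acbbbbcabc
  sorted[2] = abca$acbbbbc
  sorted[3] = acbbbbcabca$
  sorted[4] = bbbbcabca$ac
  sorted[5] = bbbcabca$acb
  sorted[6] = bbcabca$acbb
  sorted[7] = bca$acbbbbca
  sorted[8] = bcabca$acbbb
  sorted[9] = ca$acbbbbcab
  sorted[10] = cabca$acbbbb
  sorted[11] = cbbbbcabca$a
sorted[10] = cabca$acbbbb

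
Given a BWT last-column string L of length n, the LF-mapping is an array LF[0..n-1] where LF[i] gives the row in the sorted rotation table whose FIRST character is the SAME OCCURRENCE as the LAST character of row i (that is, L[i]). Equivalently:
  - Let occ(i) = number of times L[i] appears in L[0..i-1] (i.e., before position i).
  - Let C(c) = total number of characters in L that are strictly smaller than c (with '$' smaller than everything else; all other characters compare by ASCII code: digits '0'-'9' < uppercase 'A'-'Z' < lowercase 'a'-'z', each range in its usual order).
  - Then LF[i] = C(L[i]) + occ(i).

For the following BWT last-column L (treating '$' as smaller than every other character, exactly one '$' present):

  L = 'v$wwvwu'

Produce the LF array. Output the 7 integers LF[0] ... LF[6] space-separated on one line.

Answer: 2 0 4 5 3 6 1

Derivation:
Char counts: '$':1, 'u':1, 'v':2, 'w':3
C (first-col start): C('$')=0, C('u')=1, C('v')=2, C('w')=4
L[0]='v': occ=0, LF[0]=C('v')+0=2+0=2
L[1]='$': occ=0, LF[1]=C('$')+0=0+0=0
L[2]='w': occ=0, LF[2]=C('w')+0=4+0=4
L[3]='w': occ=1, LF[3]=C('w')+1=4+1=5
L[4]='v': occ=1, LF[4]=C('v')+1=2+1=3
L[5]='w': occ=2, LF[5]=C('w')+2=4+2=6
L[6]='u': occ=0, LF[6]=C('u')+0=1+0=1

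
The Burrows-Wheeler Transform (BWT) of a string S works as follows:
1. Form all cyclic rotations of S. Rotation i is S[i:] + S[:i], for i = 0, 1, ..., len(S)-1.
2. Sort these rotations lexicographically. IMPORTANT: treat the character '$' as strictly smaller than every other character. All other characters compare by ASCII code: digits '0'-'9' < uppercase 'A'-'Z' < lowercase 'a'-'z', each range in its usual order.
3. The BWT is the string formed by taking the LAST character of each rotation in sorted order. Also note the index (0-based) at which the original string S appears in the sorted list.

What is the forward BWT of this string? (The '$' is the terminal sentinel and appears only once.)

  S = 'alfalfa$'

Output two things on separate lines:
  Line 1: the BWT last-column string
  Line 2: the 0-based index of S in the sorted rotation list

Answer: aff$llaa
3

Derivation:
All 8 rotations (rotation i = S[i:]+S[:i]):
  rot[0] = alfalfa$
  rot[1] = lfalfa$a
  rot[2] = falfa$al
  rot[3] = alfa$alf
  rot[4] = lfa$alfa
  rot[5] = fa$alfal
  rot[6] = a$alfalf
  rot[7] = $alfalfa
Sorted (with $ < everything):
  sorted[0] = $alfalfa  (last char: 'a')
  sorted[1] = a$alfalf  (last char: 'f')
  sorted[2] = alfa$alf  (last char: 'f')
  sorted[3] = alfalfa$  (last char: '$')
  sorted[4] = fa$alfal  (last char: 'l')
  sorted[5] = falfa$al  (last char: 'l')
  sorted[6] = lfa$alfa  (last char: 'a')
  sorted[7] = lfalfa$a  (last char: 'a')
Last column: aff$llaa
Original string S is at sorted index 3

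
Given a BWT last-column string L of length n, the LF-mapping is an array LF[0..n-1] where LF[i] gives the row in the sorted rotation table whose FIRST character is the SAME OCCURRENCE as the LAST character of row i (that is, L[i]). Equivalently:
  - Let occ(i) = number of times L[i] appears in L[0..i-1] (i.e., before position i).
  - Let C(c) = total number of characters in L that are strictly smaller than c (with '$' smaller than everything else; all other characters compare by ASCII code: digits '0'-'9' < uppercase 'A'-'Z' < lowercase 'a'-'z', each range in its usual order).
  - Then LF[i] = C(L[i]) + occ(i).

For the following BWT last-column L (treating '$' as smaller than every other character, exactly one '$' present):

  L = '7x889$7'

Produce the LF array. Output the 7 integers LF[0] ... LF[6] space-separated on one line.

Answer: 1 6 3 4 5 0 2

Derivation:
Char counts: '$':1, '7':2, '8':2, '9':1, 'x':1
C (first-col start): C('$')=0, C('7')=1, C('8')=3, C('9')=5, C('x')=6
L[0]='7': occ=0, LF[0]=C('7')+0=1+0=1
L[1]='x': occ=0, LF[1]=C('x')+0=6+0=6
L[2]='8': occ=0, LF[2]=C('8')+0=3+0=3
L[3]='8': occ=1, LF[3]=C('8')+1=3+1=4
L[4]='9': occ=0, LF[4]=C('9')+0=5+0=5
L[5]='$': occ=0, LF[5]=C('$')+0=0+0=0
L[6]='7': occ=1, LF[6]=C('7')+1=1+1=2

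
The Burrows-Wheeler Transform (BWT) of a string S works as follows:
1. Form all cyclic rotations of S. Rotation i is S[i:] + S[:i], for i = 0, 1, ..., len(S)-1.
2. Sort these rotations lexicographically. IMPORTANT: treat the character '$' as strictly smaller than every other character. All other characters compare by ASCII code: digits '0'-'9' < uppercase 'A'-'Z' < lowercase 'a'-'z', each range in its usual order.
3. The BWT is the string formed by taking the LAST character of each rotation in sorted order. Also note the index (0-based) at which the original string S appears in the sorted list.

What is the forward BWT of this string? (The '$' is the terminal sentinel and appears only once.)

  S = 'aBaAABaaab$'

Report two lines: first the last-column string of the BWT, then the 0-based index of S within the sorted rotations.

Answer: baAaAB$Baaa
6

Derivation:
All 11 rotations (rotation i = S[i:]+S[:i]):
  rot[0] = aBaAABaaab$
  rot[1] = BaAABaaab$a
  rot[2] = aAABaaab$aB
  rot[3] = AABaaab$aBa
  rot[4] = ABaaab$aBaA
  rot[5] = Baaab$aBaAA
  rot[6] = aaab$aBaAAB
  rot[7] = aab$aBaAABa
  rot[8] = ab$aBaAABaa
  rot[9] = b$aBaAABaaa
  rot[10] = $aBaAABaaab
Sorted (with $ < everything):
  sorted[0] = $aBaAABaaab  (last char: 'b')
  sorted[1] = AABaaab$aBa  (last char: 'a')
  sorted[2] = ABaaab$aBaA  (last char: 'A')
  sorted[3] = BaAABaaab$a  (last char: 'a')
  sorted[4] = Baaab$aBaAA  (last char: 'A')
  sorted[5] = aAABaaab$aB  (last char: 'B')
  sorted[6] = aBaAABaaab$  (last char: '$')
  sorted[7] = aaab$aBaAAB  (last char: 'B')
  sorted[8] = aab$aBaAABa  (last char: 'a')
  sorted[9] = ab$aBaAABaa  (last char: 'a')
  sorted[10] = b$aBaAABaaa  (last char: 'a')
Last column: baAaAB$Baaa
Original string S is at sorted index 6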